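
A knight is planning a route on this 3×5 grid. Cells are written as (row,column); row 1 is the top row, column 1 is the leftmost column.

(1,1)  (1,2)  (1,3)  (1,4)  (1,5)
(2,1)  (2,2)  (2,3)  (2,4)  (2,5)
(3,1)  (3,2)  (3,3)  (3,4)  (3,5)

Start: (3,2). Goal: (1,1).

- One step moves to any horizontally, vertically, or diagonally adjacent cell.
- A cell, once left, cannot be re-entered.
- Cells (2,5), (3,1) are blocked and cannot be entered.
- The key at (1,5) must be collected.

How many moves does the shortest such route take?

7

Any route passes through (1,5) somewhere between (3,2) and (1,1). Summing Chebyshev distances along the two legs ((3,2) → (1,5) → (1,1)) gives a lower bound of 3 + 4 = 7 moves.
A route of 7 moves achieves this: (3,2) → (2,3) → (1,4) → (1,5) → (2,4) → (1,3) → (1,2) → (1,1).
Since 7 matches the lower bound, it is optimal.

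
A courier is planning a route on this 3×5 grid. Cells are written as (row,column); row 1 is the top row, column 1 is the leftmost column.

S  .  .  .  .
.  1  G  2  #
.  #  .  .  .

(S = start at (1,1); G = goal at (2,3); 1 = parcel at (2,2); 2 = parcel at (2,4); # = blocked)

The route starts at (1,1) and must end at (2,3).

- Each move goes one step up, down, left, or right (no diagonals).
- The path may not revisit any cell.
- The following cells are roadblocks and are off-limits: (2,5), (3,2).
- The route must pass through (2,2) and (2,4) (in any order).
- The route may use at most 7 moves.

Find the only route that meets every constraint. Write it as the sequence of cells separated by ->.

(1,1) -> (2,1) -> (2,2) -> (1,2) -> (1,3) -> (1,4) -> (2,4) -> (2,3)

The budget equals the shortest possible length, so every move has to be on a shortest route through the required cells.
Route from (1,1): down 1 to (2,1), right 1 to (2,2), up 1 to (1,2), right 2 to (1,4), down 1 to (2,4), left 1 to (2,3) — 7 moves in all.
Check: all required cells visited; 7 ≤ 7 moves.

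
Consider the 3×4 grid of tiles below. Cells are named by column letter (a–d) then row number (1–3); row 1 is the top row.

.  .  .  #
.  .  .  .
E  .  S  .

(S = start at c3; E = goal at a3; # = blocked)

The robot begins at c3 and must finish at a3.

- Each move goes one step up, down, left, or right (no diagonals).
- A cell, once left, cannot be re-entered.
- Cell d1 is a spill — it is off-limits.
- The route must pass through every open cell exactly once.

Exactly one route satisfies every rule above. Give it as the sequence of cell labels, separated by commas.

c3, d3, d2, c2, c1, b1, a1, a2, b2, b3, a3

Need to visit all 11 open cells exactly once, starting at c3 and ending at a3.
Cell a1 has only two open neighbours (a2 and b1), so the path must pass straight through it: one of those is the cell it's entered from and the other is where it exits.
Route from c3: right to d3, up to d2, left to c2, up to c1, 2× left (reaching a1), down to a2, right to b2, down to b3, left to a3 — 10 moves in all.
Check: all 11 open cells covered.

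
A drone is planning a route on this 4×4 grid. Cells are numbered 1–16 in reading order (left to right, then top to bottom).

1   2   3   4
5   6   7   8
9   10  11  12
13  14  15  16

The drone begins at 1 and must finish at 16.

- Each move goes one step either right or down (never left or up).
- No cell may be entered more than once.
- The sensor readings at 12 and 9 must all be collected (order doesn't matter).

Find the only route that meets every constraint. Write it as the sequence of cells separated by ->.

Moves only go right or down, so the column and row indices never decrease.
Route from 1: 2× down (reaching 9), 3× right (reaching 12), down to 16 — 6 moves in all.
Check: all required cells visited.

1 -> 5 -> 9 -> 10 -> 11 -> 12 -> 16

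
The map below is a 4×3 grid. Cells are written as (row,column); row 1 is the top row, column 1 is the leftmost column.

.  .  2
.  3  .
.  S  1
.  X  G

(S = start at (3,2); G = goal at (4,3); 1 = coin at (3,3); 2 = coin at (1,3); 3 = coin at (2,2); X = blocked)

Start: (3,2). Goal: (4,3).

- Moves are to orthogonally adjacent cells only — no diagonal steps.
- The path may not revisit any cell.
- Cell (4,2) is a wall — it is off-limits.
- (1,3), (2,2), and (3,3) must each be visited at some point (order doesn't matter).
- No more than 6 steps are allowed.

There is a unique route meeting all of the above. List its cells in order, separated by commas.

(3,2), (2,2), (1,2), (1,3), (2,3), (3,3), (4,3)

Any route must reach (1,3), (2,2), and (3,3) and still end at (4,3) within 6 moves, so the order of the required stops is forced.
Route from (3,2): up 2 to (1,2), right 1 to (1,3), down 3 to (4,3) — 6 moves in all.
Check: all required cells visited; 6 ≤ 6 moves.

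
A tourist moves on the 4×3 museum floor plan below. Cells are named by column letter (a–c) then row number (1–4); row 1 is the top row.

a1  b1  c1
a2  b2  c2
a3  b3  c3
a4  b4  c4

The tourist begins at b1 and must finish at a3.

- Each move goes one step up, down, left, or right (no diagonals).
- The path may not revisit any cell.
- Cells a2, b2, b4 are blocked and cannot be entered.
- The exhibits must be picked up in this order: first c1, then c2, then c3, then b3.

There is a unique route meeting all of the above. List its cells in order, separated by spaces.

b1 c1 c2 c3 b3 a3

The waypoints must appear in the order c1, c2, c3, b3, with no cell reused.
Route from b1: right to c1, 2× down (reaching c3), 2× left (reaching a3) — 5 moves in all.
Check: order respected (c1 at step 1, c2 at step 2, c3 at step 3, b3 at step 4).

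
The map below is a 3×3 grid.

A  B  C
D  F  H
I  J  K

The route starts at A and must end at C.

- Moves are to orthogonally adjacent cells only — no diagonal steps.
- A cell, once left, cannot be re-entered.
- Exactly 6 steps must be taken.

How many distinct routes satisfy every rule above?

Need simple routes of exactly 6 moves from A to C (Manhattan distance 2, so 2 moves are spent on a detour and 2 undoing it).
Enumerating: A D I J F B C | A D I J F H C | A D I J K H C | A D F J K H C | A B F J K H C.
That gives 5 routes.

5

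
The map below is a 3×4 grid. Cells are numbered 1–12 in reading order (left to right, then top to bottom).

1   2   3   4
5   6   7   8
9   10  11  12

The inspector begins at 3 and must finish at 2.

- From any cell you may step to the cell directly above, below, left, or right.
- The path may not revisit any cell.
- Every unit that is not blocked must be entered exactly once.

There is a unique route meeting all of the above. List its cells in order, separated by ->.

Need to visit all 12 open cells exactly once, starting at 3 and ending at 2.
Route from 3: right 1 to 4, down 2 to 12, left 1 to 11, up 1 to 7, left 1 to 6, down 1 to 10, left 1 to 9, up 2 to 1, right 1 to 2 — 11 moves in all.
Check: all 12 open cells covered.

3 -> 4 -> 8 -> 12 -> 11 -> 7 -> 6 -> 10 -> 9 -> 5 -> 1 -> 2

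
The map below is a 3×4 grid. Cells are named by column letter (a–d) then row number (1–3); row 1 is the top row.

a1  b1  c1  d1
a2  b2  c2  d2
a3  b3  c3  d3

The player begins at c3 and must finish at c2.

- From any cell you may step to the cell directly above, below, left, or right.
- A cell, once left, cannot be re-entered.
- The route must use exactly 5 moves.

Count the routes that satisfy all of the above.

Need simple routes of exactly 5 moves from c3 to c2 (Manhattan distance 1, so 2 moves are spent on a detour and 2 undoing it).
Enumerating: c3 b3 b2 b1 c1 c2 | c3 b3 a3 a2 b2 c2 | c3 d3 d2 d1 c1 c2.
That gives 3 routes.

3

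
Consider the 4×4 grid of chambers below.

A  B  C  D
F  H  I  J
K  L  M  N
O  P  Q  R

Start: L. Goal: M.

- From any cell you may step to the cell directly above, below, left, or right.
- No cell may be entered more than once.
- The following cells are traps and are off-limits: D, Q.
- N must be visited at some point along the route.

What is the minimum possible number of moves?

Any route passes through N somewhere between L and M. Summing Manhattan distances along the two legs (L → N → M) gives a lower bound of 2 + 1 = 3 moves.
The shortest route satisfying every rule uses 5 moves: L → H → I → J → N → M.
The bound of 3 isn't tight here; checking systematically, no route of length 3 through 4 satisfies every constraint, so 5 is the minimum.

5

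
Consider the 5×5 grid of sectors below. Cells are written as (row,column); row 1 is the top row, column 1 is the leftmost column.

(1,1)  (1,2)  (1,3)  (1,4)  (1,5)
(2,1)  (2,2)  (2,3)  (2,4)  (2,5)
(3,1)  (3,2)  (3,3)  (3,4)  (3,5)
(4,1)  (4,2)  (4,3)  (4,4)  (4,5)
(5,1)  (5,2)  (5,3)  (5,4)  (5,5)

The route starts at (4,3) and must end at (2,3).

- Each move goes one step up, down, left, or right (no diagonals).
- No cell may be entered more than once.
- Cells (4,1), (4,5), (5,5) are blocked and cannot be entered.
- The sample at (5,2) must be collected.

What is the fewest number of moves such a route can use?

6

Any route passes through (5,2) somewhere between (4,3) and (2,3). Summing Manhattan distances along the two legs ((4,3) → (5,2) → (2,3)) gives a lower bound of 2 + 4 = 6 moves.
A route of 6 moves achieves this: (4,3) → (5,3) → (5,2) → (4,2) → (3,2) → (2,2) → (2,3).
Since 6 matches the lower bound, it is optimal.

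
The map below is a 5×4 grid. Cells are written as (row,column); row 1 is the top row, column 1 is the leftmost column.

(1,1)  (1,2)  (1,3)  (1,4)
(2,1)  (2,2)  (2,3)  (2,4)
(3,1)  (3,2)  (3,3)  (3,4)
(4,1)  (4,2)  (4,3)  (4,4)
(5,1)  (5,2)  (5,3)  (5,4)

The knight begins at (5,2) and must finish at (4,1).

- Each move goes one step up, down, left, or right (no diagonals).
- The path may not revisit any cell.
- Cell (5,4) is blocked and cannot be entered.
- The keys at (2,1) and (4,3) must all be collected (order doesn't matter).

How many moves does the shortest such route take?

8

Any route passes through (2,1) and (4,3) in some order between (5,2) and (4,1). Summing Manhattan distances along each leg and taking the cheapest ordering ((5,2) → (4,3) → (2,1) → (4,1)) gives a lower bound of 2 + 4 + 2 = 8 moves.
A route of 8 moves achieves this: (5,2) → (4,2) → (4,3) → (3,3) → (2,3) → (2,2) → (2,1) → (3,1) → (4,1).
Since 8 matches the lower bound, it is optimal.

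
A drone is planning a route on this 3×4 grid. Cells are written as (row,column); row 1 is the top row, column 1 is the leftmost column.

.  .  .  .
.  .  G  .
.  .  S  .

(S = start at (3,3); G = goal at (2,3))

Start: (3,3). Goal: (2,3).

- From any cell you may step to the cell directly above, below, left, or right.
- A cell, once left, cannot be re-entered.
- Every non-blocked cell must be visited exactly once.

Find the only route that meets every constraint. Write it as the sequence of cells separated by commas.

(3,3), (3,4), (2,4), (1,4), (1,3), (1,2), (1,1), (2,1), (3,1), (3,2), (2,2), (2,3)

Need to visit all 12 open cells exactly once, starting at (3,3) and ending at (2,3).
Cell (3,1) has only two open neighbours ((2,1) and (3,2)), so the path must pass straight through it: one of those is the cell it's entered from and the other is where it exits.
Route from (3,3): right to (3,4), 2× up (reaching (1,4)), 3× left (reaching (1,1)), 2× down (reaching (3,1)), right to (3,2), up to (2,2), right to (2,3) — 11 moves in all.
Check: all 12 open cells covered.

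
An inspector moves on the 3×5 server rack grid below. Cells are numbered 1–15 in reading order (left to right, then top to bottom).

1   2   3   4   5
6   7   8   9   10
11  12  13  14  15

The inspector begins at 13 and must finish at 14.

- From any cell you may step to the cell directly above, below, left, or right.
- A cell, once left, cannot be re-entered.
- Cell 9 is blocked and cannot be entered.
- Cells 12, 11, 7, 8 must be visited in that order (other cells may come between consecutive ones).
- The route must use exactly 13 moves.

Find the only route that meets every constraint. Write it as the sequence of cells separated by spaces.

13 12 11 6 1 2 7 8 3 4 5 10 15 14

The waypoints must appear in the order 12, 11, 7, 8, with no cell reused.
Route from 13: left 2 to 11, up 2 to 1, right 1 to 2, down 1 to 7, right 1 to 8, up 1 to 3, right 2 to 5, down 2 to 15, left 1 to 14 — 13 moves in all.
Check: order respected (12 at step 1, 11 at step 2, 7 at step 6, 8 at step 7); 13 moves as required.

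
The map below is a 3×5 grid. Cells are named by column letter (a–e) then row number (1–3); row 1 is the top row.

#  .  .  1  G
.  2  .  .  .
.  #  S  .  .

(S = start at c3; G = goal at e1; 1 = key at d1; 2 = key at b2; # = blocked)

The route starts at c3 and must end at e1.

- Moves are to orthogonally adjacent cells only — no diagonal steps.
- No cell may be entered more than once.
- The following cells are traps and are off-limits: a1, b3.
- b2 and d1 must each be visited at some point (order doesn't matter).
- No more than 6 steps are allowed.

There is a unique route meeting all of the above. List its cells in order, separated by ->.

c3 -> c2 -> b2 -> b1 -> c1 -> d1 -> e1

The 6-move cap with required stops at b2, d1 leaves no slack for detours.
Route from c3: up to c2, left to b2, up to b1, 3× right (reaching e1) — 6 moves in all.
Check: all required cells visited; 6 ≤ 6 moves.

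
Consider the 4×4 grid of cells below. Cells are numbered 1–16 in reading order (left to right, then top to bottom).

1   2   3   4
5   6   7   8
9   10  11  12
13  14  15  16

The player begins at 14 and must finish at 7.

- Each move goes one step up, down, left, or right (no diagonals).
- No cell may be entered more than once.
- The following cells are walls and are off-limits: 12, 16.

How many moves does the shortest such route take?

The Manhattan distance from 14 to 7 is |4−2| + |2−3| = 3, so at least 3 moves are needed.
A route of 3 moves achieves this: 14 → 10 → 6 → 7.
Since 3 matches the lower bound, it is optimal.

3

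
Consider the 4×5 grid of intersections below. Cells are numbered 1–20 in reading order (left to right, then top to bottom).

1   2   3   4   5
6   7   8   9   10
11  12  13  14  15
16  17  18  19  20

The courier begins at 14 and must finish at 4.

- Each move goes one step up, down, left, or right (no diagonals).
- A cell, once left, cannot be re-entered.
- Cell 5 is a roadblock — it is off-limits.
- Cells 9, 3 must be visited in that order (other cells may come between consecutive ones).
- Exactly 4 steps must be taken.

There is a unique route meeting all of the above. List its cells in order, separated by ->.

The waypoints must appear in the order 9, 3, with no cell reused.
Route from 14: up 1 to 9, left 1 to 8, up 1 to 3, right 1 to 4 — 4 moves in all.
Check: order respected (9 at step 1, 3 at step 3); 4 moves as required.

14 -> 9 -> 8 -> 3 -> 4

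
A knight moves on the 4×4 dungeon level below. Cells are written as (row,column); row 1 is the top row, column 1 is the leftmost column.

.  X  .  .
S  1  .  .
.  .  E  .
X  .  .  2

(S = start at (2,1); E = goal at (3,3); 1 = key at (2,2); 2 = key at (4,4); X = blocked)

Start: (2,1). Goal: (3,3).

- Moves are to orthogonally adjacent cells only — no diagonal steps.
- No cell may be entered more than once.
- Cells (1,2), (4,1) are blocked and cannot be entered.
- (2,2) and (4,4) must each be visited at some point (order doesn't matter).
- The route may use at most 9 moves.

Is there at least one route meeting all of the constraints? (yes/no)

yes

One route that works: (2,1) → (2,2) → (3,2) → (4,2) → (4,3) → (4,4) → (3,4) → (3,3).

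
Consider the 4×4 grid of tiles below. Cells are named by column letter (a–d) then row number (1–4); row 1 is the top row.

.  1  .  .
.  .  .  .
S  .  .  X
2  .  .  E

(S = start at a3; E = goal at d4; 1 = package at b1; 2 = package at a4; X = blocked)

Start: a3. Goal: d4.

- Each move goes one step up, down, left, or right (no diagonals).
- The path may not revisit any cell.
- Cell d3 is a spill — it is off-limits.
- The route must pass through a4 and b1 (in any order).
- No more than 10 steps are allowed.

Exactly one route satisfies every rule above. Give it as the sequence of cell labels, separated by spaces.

a3 a4 b4 b3 b2 b1 c1 c2 c3 c4 d4

The 10-move cap with required stops at a4, b1 leaves no slack for detours.
Route from a3: down to a4, right to b4, 3× up (reaching b1), right to c1, 3× down (reaching c4), right to d4 — 10 moves in all.
Check: all required cells visited; 10 ≤ 10 moves.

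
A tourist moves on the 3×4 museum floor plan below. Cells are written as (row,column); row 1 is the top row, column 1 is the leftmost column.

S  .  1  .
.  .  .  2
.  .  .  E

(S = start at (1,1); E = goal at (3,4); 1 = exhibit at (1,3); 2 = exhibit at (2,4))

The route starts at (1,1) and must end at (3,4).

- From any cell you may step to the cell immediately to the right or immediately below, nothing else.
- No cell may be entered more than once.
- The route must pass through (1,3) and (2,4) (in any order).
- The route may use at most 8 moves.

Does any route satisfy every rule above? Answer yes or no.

yes

One route that works: (1,1) → (1,2) → (1,3) → (2,3) → (2,4) → (3,4).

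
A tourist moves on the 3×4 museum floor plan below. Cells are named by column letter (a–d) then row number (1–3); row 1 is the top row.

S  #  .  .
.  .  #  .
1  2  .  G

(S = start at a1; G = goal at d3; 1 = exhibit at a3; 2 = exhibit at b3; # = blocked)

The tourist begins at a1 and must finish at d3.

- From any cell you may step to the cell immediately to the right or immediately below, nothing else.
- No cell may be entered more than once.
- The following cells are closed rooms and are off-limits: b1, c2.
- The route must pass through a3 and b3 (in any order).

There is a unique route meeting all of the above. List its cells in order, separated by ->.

Moves only go right or down, so the column and row indices never decrease.
Route from a1: 2× down (reaching a3), 3× right (reaching d3) — 5 moves in all.
Check: all required cells visited.

a1 -> a2 -> a3 -> b3 -> c3 -> d3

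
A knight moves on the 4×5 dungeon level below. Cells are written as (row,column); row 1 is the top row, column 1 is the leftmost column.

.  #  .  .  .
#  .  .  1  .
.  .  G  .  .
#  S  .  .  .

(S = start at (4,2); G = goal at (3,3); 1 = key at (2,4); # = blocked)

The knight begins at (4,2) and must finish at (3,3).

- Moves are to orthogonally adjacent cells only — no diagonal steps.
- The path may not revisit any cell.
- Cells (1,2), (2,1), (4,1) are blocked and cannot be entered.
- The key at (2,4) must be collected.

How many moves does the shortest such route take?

Any route passes through (2,4) somewhere between (4,2) and (3,3). Summing Manhattan distances along the two legs ((4,2) → (2,4) → (3,3)) gives a lower bound of 4 + 2 = 6 moves.
A route of 6 moves achieves this: (4,2) → (3,2) → (2,2) → (2,3) → (2,4) → (3,4) → (3,3).
Since 6 matches the lower bound, it is optimal.

6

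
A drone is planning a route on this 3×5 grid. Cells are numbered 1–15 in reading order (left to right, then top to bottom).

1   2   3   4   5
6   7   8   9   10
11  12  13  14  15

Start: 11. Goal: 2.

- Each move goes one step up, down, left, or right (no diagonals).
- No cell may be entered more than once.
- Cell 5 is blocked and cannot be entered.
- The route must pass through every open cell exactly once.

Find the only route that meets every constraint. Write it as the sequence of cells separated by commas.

Need to visit all 14 open cells exactly once, starting at 11 and ending at 2.
Cell 4 has only two open neighbours (9 and 3), so the path must pass straight through it: one of those is the cell it's entered from and the other is where it exits.
Route from 11: right 4 to 15, up 1 to 10, left 1 to 9, up 1 to 4, left 1 to 3, down 1 to 8, left 2 to 6, up 1 to 1, right 1 to 2 — 13 moves in all.
Check: all 14 open cells covered.

11, 12, 13, 14, 15, 10, 9, 4, 3, 8, 7, 6, 1, 2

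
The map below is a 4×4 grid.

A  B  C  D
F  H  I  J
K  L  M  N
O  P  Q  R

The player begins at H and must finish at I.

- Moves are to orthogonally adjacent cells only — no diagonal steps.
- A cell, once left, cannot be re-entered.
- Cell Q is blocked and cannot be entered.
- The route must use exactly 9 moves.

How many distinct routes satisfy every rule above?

Need simple routes of exactly 9 moves from H to I (Manhattan distance 1, so 4 moves are spent on a detour and 4 undoing it).
Enumerating: H B A F K O P L M I | H B A F K L M N J I | H L P O K F A B C I | H L K F A B C D J I | H F A B C D J N M I | H F K O P L M N J I | H F K L M N J D C I.
That gives 7 routes.

7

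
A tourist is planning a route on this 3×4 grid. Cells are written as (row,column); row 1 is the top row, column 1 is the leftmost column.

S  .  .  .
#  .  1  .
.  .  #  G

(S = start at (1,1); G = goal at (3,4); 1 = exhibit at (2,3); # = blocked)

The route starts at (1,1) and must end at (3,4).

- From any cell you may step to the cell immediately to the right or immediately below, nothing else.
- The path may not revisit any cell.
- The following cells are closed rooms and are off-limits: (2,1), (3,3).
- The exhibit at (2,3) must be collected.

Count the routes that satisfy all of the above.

A right/down-only route from (1,1) to (3,4) makes exactly 2 down-moves and 3 right-moves in some order.
With no other constraints that would be C(5,2) = 10 routes.
Split at (2,3) and multiply the segment counts (each segment already excludes blocked cells): (1,1)→(2,3): 2; (2,3)→(3,4): 1; product = 2.
That gives 2 routes.

2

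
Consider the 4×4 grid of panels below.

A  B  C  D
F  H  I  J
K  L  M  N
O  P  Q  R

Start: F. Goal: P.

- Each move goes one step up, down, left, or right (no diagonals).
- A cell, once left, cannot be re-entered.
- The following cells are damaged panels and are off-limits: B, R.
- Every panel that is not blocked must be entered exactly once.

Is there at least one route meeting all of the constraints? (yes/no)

no

Cell A has only one open neighbour but is neither the start nor the goal, so a Hamiltonian route would have to both enter and leave it through the same neighbour — impossible without revisiting.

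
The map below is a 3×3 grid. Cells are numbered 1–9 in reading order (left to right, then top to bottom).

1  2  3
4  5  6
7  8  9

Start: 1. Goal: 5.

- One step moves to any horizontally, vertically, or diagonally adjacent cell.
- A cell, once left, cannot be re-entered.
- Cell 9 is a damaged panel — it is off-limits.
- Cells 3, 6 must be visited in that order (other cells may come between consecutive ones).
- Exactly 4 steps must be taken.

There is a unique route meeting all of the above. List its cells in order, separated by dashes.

1 - 2 - 3 - 6 - 5

The waypoints must appear in the order 3, 6, with no cell reused.
Route from 1: 2× right (reaching 3), down to 6, left to 5 — 4 moves in all.
Check: order respected (3 at step 2, 6 at step 3); 4 moves as required.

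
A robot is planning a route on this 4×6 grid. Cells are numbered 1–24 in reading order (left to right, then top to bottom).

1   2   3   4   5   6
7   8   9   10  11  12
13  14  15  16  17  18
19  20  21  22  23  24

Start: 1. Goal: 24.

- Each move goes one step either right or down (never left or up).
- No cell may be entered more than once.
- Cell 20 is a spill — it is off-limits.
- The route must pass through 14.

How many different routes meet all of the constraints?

A right/down-only route from 1 to 24 makes exactly 3 down-moves and 5 right-moves in some order.
With no other constraints that would be C(8,3) = 56 routes.
Split at 14 and multiply the segment counts (each segment already excludes blocked cells): 1→14: 3; 14→24: 4; product = 12.
That gives 12 routes.

12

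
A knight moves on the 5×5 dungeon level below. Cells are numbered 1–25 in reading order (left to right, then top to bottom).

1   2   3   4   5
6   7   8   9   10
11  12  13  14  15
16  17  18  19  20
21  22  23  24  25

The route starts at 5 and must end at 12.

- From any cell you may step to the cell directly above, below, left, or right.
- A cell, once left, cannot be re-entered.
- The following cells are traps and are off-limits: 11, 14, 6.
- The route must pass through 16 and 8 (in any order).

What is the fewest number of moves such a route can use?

Any route passes through 16 and 8 in some order between 5 and 12. Summing Manhattan distances along each leg and taking the cheapest ordering (5 → 8 → 16 → 12) gives a lower bound of 3 + 4 + 2 = 9 moves.
The shortest route satisfying every rule uses 11 moves: 5 → 10 → 9 → 8 → 13 → 18 → 23 → 22 → 21 → 16 → 17 → 12.
The no-revisit rule (legs can't share cells) pushes the minimum above the 9-move bound; an exhaustive check rules out every length from 9 to 10, leaving 11 as the minimum.

11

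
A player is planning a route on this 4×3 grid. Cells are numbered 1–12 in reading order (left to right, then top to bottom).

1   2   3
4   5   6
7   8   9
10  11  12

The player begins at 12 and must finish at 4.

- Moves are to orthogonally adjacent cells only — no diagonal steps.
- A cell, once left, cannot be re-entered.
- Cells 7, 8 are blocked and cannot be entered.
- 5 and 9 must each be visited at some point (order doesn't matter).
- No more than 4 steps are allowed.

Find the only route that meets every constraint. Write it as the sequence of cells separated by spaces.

12 9 6 5 4

The 4-move cap with required stops at 5, 9 leaves no slack for detours.
Route from 12: 2× up (reaching 6), 2× left (reaching 4) — 4 moves in all.
Check: all required cells visited; 4 ≤ 4 moves.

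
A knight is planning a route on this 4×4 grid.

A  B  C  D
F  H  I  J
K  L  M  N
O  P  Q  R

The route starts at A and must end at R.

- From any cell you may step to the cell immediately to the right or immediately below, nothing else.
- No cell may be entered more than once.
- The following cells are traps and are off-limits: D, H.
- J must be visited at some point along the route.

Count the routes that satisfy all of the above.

A right/down-only route from A to R makes exactly 3 down-moves and 3 right-moves in some order.
With no other constraints that would be C(6,3) = 20 routes.
Split at J and multiply the segment counts (each segment already excludes blocked cells): A→J: 1; J→R: 1; product = 1.
That gives 1 route.

1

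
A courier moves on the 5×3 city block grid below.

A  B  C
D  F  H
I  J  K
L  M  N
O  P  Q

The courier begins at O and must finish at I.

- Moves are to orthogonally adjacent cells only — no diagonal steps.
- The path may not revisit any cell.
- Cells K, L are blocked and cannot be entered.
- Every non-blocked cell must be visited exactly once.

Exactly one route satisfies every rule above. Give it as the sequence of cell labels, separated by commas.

O, P, Q, N, M, J, F, H, C, B, A, D, I

Need to visit all 13 open cells exactly once, starting at O and ending at I.
Cell Q has only two open neighbours (N and P), so the path must pass straight through it: one of those is the cell it's entered from and the other is where it exits.
Route from O: 2× right (reaching Q), up to N, left to M, 2× up (reaching F), right to H, up to C, 2× left (reaching A), 2× down (reaching I) — 12 moves in all.
Check: all 13 open cells covered.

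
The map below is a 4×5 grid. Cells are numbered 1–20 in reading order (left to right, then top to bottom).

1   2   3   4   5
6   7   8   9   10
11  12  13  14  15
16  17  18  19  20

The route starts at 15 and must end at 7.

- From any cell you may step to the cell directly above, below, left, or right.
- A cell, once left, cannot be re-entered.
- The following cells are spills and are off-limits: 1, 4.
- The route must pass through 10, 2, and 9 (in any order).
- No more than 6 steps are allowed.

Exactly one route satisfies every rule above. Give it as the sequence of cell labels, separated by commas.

15, 10, 9, 8, 3, 2, 7

The budget equals the shortest possible length, so every move has to be on a shortest route through the required cells.
Route from 15: up to 10, 2× left (reaching 8), up to 3, left to 2, down to 7 — 6 moves in all.
Check: all required cells visited; 6 ≤ 6 moves.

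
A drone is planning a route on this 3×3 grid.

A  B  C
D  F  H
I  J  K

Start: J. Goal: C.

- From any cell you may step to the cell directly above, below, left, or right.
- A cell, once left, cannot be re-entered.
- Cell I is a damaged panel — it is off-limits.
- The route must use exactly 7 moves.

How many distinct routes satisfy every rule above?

Need simple routes of exactly 7 moves from J to C (Manhattan distance 3, so 2 moves are spent on a detour and 2 undoing it).
Enumerating: J K H F D A B C.
That gives 1 route.

1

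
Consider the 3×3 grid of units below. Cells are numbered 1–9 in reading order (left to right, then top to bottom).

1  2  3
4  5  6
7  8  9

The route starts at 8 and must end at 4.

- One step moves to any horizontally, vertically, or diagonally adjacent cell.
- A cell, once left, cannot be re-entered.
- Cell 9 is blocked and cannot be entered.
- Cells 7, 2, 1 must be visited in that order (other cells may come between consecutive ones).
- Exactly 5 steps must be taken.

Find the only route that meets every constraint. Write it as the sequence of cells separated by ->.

The waypoints must appear in the order 7, 2, 1, with no cell reused.
Route from 8: left 1 to 7, up-right 1 to 5, up 1 to 2, left 1 to 1, down 1 to 4 — 5 moves in all.
Check: order respected (7 at step 1, 2 at step 3, 1 at step 4); 5 moves as required.

8 -> 7 -> 5 -> 2 -> 1 -> 4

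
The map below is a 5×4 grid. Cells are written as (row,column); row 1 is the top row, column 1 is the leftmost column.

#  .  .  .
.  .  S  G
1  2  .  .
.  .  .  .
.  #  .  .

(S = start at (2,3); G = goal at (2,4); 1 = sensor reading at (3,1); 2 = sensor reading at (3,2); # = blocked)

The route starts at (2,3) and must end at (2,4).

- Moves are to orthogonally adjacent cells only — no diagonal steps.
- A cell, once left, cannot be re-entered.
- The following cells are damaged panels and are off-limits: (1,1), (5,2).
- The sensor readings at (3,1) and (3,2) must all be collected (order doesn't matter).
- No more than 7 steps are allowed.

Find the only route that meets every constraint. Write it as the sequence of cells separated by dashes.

(2,3) - (2,2) - (2,1) - (3,1) - (3,2) - (3,3) - (3,4) - (2,4)

The 7-move cap with required stops at (3,1), (3,2) leaves no slack for detours.
Route from (2,3): 2× left (reaching (2,1)), down to (3,1), 3× right (reaching (3,4)), up to (2,4) — 7 moves in all.
Check: all required cells visited; 7 ≤ 7 moves.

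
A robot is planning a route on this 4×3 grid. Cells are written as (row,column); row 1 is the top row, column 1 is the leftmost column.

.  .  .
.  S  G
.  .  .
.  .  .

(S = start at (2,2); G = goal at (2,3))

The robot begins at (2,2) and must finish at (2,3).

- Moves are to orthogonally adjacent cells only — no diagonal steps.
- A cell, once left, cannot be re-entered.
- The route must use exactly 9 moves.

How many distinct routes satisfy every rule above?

4

Need simple routes of exactly 9 moves from (2,2) to (2,3) (Manhattan distance 1, so 4 moves are spent on a detour and 4 undoing it).
Enumerating: (2,2) (1,2) (1,1) (2,1) (3,1) (4,1) (4,2) (3,2) (3,3) (2,3) | (2,2) (1,2) (1,1) (2,1) (3,1) (4,1) (4,2) (4,3) (3,3) (2,3) | (2,2) (1,2) (1,1) (2,1) (3,1) (3,2) (4,2) (4,3) (3,3) (2,3) | (2,2) (3,2) (4,2) (4,1) (3,1) (2,1) (1,1) (1,2) (1,3) (2,3).
That gives 4 routes.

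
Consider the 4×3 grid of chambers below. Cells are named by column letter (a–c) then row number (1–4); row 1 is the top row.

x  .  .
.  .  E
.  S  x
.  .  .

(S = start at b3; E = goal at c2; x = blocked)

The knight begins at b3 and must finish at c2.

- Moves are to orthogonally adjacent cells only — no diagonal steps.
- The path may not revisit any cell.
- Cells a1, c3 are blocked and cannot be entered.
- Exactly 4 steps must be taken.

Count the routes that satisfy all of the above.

Need simple routes of exactly 4 moves from b3 to c2 (Manhattan distance 2, so 1 moves are spent on a detour and 1 undoing it).
Enumerating: b3 b2 b1 c1 c2 | b3 a3 a2 b2 c2.
That gives 2 routes.

2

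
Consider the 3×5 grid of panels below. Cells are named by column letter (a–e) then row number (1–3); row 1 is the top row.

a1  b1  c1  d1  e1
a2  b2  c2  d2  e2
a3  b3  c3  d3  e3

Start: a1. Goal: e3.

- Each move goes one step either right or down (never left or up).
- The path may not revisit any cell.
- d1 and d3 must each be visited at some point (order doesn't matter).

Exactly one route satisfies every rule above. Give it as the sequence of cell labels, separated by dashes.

a1 - b1 - c1 - d1 - d2 - d3 - e3

Moves only go right or down, so the column and row indices never decrease.
Route from a1: 3× right (reaching d1), 2× down (reaching d3), right to e3 — 6 moves in all.
Check: all required cells visited.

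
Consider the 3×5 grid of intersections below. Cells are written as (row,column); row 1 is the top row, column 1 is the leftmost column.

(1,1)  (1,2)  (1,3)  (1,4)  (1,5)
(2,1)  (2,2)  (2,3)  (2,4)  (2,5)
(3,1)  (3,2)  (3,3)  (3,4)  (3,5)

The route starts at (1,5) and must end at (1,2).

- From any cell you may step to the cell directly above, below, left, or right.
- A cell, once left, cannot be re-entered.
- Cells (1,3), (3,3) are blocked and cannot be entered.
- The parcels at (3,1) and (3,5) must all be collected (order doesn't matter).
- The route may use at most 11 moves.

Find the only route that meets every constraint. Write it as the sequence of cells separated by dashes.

(1,5) - (2,5) - (3,5) - (3,4) - (2,4) - (2,3) - (2,2) - (3,2) - (3,1) - (2,1) - (1,1) - (1,2)

Any route must reach (3,1) and (3,5) and still end at (1,2) within 11 moves, so the order of the required stops is forced.
Route from (1,5): down 2 to (3,5), left 1 to (3,4), up 1 to (2,4), left 2 to (2,2), down 1 to (3,2), left 1 to (3,1), up 2 to (1,1), right 1 to (1,2) — 11 moves in all.
Check: all required cells visited; 11 ≤ 11 moves.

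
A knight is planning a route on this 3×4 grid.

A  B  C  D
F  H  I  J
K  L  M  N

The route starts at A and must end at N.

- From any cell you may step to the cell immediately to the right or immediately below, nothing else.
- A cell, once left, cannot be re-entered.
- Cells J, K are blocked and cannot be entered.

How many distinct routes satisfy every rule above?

5

A right/down-only route from A to N makes exactly 2 down-moves and 3 right-moves in some order.
With no other constraints that would be C(5,2) = 10 routes.
Subtract routes through each blocked cell (inclusion–exclusion for overlaps): − through J: 4 − through K: 1 → 5.
That gives 5 routes.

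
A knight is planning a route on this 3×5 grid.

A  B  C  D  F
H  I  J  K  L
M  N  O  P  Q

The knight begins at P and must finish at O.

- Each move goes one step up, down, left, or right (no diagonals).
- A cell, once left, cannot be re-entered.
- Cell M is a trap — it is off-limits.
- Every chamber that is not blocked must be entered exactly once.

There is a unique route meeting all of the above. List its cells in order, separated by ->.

P -> Q -> L -> F -> D -> K -> J -> C -> B -> A -> H -> I -> N -> O

Need to visit all 14 open cells exactly once, starting at P and ending at O.
Cell F has only two open neighbours (L and D), so the path must pass straight through it: one of those is the cell it's entered from and the other is where it exits.
Route from P: right to Q, 2× up (reaching F), left to D, down to K, left to J, up to C, 2× left (reaching A), down to H, right to I, down to N, right to O — 13 moves in all.
Check: all 14 open cells covered.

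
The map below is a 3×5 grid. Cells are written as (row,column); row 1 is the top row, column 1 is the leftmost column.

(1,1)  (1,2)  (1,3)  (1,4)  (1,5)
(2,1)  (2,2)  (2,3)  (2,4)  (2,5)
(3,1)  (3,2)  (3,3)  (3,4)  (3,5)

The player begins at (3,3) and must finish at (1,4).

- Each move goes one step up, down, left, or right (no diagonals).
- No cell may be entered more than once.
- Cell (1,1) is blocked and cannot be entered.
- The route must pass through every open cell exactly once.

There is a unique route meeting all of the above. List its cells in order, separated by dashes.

Need to visit all 14 open cells exactly once, starting at (3,3) and ending at (1,4).
Route from (3,3): left 2 to (3,1), up 1 to (2,1), right 1 to (2,2), up 1 to (1,2), right 1 to (1,3), down 1 to (2,3), right 1 to (2,4), down 1 to (3,4), right 1 to (3,5), up 2 to (1,5), left 1 to (1,4) — 13 moves in all.
Check: all 14 open cells covered.

(3,3) - (3,2) - (3,1) - (2,1) - (2,2) - (1,2) - (1,3) - (2,3) - (2,4) - (3,4) - (3,5) - (2,5) - (1,5) - (1,4)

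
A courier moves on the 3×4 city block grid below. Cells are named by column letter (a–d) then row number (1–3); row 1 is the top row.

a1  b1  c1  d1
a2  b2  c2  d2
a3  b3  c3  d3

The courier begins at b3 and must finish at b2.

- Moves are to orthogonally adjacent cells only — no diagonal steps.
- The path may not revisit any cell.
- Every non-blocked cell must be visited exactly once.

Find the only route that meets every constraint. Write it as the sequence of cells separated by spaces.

Need to visit all 12 open cells exactly once, starting at b3 and ending at b2.
Cell a3 has only two open neighbours (a2 and b3), so the path must pass straight through it: one of those is the cell it's entered from and the other is where it exits.
Route from b3: left 1 to a3, up 2 to a1, right 3 to d1, down 2 to d3, left 1 to c3, up 1 to c2, left 1 to b2 — 11 moves in all.
Check: all 12 open cells covered.

b3 a3 a2 a1 b1 c1 d1 d2 d3 c3 c2 b2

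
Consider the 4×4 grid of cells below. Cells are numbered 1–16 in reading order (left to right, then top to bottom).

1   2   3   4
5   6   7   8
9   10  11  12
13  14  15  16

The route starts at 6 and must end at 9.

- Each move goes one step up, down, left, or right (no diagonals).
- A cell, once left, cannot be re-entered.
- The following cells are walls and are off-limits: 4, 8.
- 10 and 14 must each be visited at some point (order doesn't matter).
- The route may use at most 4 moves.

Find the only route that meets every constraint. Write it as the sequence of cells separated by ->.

6 -> 10 -> 14 -> 13 -> 9

The 4-move cap with required stops at 10, 14 leaves no slack for detours.
Route from 6: down 2 to 14, left 1 to 13, up 1 to 9 — 4 moves in all.
Check: all required cells visited; 4 ≤ 4 moves.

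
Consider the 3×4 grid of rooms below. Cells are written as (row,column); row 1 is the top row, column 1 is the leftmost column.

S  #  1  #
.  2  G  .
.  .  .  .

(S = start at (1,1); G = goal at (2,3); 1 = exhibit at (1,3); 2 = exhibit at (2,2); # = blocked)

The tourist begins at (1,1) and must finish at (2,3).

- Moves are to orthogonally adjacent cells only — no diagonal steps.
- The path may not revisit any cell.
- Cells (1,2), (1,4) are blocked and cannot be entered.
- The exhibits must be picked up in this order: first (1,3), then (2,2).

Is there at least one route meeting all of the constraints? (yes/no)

no

(1,3) must be visited but has only one open neighbour ((2,3)), and it is neither the start nor the goal — the route would have to enter and leave through (2,3), re-entering it.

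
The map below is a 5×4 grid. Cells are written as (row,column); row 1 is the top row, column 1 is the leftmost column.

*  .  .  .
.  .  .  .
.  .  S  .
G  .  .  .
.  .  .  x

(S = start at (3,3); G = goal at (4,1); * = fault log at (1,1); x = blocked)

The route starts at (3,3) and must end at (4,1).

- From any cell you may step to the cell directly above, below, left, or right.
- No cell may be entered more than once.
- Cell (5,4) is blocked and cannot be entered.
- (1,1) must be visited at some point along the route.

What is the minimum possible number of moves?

7

Any route passes through (1,1) somewhere between (3,3) and (4,1). Summing Manhattan distances along the two legs ((3,3) → (1,1) → (4,1)) gives a lower bound of 4 + 3 = 7 moves.
A route of 7 moves achieves this: (3,3) → (2,3) → (1,3) → (1,2) → (1,1) → (2,1) → (3,1) → (4,1).
Since 7 matches the lower bound, it is optimal.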